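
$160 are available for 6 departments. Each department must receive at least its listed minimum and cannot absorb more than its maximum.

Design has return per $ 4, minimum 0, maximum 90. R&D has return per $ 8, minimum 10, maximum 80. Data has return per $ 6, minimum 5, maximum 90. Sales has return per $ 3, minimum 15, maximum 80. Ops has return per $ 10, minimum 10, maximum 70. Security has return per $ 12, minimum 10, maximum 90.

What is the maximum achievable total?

Meeting every minimum uses 0+10+5+15+10+10 = 50 $, leaving 110.
Highest return per $ first: Security 12 > Ops 10 > R&D 8 > Data 6 > Design 4 > Sales 3.
Security takes 80 more to reach its cap of 90 — 30 left.
Ops: +30 (room for 60) → 40. Pool exhausted.
Total = 8×10 + 6×5 + 3×15 + 10×40 + 12×90 = 1635.

1635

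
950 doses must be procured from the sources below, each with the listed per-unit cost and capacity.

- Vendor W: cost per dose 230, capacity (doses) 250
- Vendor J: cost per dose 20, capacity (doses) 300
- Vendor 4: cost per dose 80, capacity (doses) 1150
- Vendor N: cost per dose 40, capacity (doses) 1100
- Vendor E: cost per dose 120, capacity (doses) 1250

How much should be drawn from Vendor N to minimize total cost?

650

Fill from the cheapest source first.
Take 300 from Vendor J at 20 — need 650 more.
Take 650 from Vendor N at 40 to finish.
Vendor 4, Vendor E, Vendor W: unused.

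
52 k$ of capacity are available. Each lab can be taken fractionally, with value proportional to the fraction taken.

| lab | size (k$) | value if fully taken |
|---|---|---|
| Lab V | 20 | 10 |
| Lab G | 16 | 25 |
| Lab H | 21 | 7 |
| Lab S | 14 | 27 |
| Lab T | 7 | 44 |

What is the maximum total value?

Rank by value-to-size ratio: Lab T 44/7≈6.29, Lab S 27/14≈1.93, Lab G 25/16≈1.56, Lab V 10/20≈0.5, Lab H 7/21≈0.333.
Take all of Lab T (7 k$, value 44) ; 45 k$ left.
Take all of Lab S (14 k$, value 27) ; 31 k$ left.
Lab G: take in full, 16 k$ for value 25 ; 15 left.
Fill the last 15 k$ with part of Lab V: 15/20 of it earns 7.5.
Total value = 103.5.

103.5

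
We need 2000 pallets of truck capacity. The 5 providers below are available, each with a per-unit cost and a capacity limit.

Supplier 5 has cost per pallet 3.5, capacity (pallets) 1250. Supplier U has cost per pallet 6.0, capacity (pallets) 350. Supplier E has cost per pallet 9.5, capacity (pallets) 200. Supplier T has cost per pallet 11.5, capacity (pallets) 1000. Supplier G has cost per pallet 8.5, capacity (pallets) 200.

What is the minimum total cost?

10075

Cheapest first:
Take 1250 from Supplier 5 at 3.5 → need 750 more.
Supplier U at 6.0: take all 350 pallets → 400 still needed.
Supplier G (8.5): use full 200 → 200 pallets to go.
Supplier E at 9.5: take all 200 pallets → 0 still needed.
Supplier T: unused.
Cost = 1250×3.5 + 350×6.0 + 200×8.5 + 200×9.5 = 10075.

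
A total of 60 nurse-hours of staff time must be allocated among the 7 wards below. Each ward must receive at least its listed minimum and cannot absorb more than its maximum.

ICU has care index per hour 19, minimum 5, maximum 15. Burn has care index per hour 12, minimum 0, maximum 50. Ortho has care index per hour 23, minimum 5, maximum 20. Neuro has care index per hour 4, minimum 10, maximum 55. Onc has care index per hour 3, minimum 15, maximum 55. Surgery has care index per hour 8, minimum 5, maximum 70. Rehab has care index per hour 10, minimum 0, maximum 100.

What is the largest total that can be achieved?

Meeting every minimum uses 5+0+5+10+15+5+0 = 40 nurse-hours, leaving 20.
Highest care index per hour first: Ortho 23 > ICU 19 > Burn 12 > Rehab 10 > Surgery 8 > Neuro 4 > Onc 3.
Ortho: +15 to 20 (cap) ; 5 left.
Only 5 left; ICU takes them to reach 10.
Total = 19×10 + 23×20 + 4×10 + 3×15 + 8×5 = 775.

775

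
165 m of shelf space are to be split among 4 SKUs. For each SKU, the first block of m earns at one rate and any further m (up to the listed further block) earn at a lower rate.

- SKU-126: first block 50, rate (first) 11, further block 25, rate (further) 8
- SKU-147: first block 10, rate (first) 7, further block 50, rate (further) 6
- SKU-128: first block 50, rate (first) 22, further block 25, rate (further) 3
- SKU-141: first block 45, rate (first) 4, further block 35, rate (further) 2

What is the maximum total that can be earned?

Treat each block as its own option and order by rate: SKU-128/first 22 > SKU-126/first 11 > SKU-126/second 8 > SKU-147/first 7 > SKU-147/second 6 > SKU-141/first 4 > SKU-128/second 3 > SKU-141/second 2.
Fill SKU-128 first block (50 at 22) → 115 left.
SKU-126/first (11): +50 → 65 left.
SKU-126 second at 8: fill all 25 → 40 left.
Fill SKU-147 first block (10 at 7) → 30 left.
30 remain; put them into SKU-147 second at 6.
Total = 22×50 + 11×50 + 8×25 + 7×10 + 6×30 = 2100.

2100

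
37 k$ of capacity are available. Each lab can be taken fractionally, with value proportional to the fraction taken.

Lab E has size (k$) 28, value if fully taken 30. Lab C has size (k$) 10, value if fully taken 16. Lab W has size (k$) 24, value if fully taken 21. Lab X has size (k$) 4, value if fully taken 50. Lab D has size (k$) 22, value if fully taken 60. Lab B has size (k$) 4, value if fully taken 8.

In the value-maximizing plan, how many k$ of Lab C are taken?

Sort by value density: Lab X 50/4≈12.5, Lab D 60/22≈2.73, Lab B 8/4≈2, Lab C 16/10≈1.6, Lab E 30/28≈1.07, Lab W 21/24≈0.875.
All 4 k$ of Lab X fit (value 50) → 33 remain.
Take all of Lab D (22 k$, value 60) → 11 k$ left.
Take all of Lab B (4 k$, value 8) → 7 k$ left.
7 k$ left: a 7/10 share of Lab C gives 16×7/10 = 11.2.

7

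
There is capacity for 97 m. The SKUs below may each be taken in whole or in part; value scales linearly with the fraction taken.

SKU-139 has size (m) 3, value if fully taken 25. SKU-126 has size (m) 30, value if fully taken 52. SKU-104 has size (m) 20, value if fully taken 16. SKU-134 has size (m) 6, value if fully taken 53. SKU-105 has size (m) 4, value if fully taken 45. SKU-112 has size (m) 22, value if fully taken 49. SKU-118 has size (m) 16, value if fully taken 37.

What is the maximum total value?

Best value per unit of size first: SKU-105 45/4≈11.2, SKU-134 53/6≈8.83, SKU-139 25/3≈8.33, SKU-118 37/16≈2.31, SKU-112 49/22≈2.23, SKU-126 52/30≈1.73, SKU-104 16/20≈0.8.
All 4 m of SKU-105 fit (value 45) ; 93 remain.
Take all of SKU-134 (6 m, value 53) ; 87 m left.
SKU-139: take in full, 3 m for value 25 ; 84 left.
All 16 m of SKU-118 fit (value 37) ; 68 remain.
Take all of SKU-112 (22 m, value 49) ; 46 m left.
Take all of SKU-126 (30 m, value 52) ; 16 m left.
Fill the last 16 m with part of SKU-104: 16/20 of it earns 12.8.
Total value = 273.8.

273.8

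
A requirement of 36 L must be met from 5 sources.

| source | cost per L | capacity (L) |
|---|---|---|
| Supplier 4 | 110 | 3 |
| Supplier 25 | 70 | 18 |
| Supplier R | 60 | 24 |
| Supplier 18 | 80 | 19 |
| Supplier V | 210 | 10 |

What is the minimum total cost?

Cheapest first:
Supplier R at 60: take all 24 L — 12 still needed.
Supplier 25 (70): take the remaining 12 — done.
Supplier 18, Supplier 4, Supplier V: unused.
Cost = 24×60 + 12×70 = 2280.

2280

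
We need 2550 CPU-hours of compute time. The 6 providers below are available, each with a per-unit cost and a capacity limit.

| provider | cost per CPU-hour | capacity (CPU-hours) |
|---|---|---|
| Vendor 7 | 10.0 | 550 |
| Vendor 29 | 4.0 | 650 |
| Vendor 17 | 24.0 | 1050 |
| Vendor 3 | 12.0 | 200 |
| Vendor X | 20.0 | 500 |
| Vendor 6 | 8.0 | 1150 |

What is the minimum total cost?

Fill from the cheapest provider first.
Vendor 29 (4.0): use full 650 → 1900 CPU-hours to go.
Take 1150 from Vendor 6 at 8.0 → need 750 more.
Vendor 7 at 10.0: take all 550 CPU-hours → 200 still needed.
Vendor 3 at 12.0: take all 200 CPU-hours → 0 still needed.
Vendor X, Vendor 17: unused.
Cost = 650×4.0 + 1150×8.0 + 550×10.0 + 200×12.0 = 19700.

19700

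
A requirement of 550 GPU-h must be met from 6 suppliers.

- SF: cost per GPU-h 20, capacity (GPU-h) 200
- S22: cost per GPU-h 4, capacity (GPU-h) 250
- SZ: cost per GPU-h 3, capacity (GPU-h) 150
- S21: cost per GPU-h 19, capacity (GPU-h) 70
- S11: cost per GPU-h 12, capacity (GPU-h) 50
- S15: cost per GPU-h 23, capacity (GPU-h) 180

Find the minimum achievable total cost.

3980

Fill from the cheapest supplier first.
Take 150 from SZ at 3 ; need 400 more.
S22 (4): use full 250 ; 150 GPU-h to go.
Take 50 from S11 at 12 ; need 100 more.
S21 at 19: take all 70 GPU-h ; 30 still needed.
SF at 20: take 30 of its 200 ; requirement met.
S15: unused.
Cost = 150×3 + 250×4 + 50×12 + 70×19 + 30×20 = 3980.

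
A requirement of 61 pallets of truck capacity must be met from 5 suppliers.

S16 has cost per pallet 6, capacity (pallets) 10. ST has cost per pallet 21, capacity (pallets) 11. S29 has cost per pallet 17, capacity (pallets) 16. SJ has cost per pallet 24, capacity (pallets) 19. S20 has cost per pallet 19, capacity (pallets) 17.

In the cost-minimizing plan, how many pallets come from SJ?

Use suppliers in increasing cost order.
S16 (6): use full 10 → 51 pallets to go.
Take 16 from S29 at 17 → need 35 more.
S20 at 19: take all 17 pallets → 18 still needed.
Take 11 from ST at 21 → need 7 more.
SJ (24): take the remaining 7 → done.

7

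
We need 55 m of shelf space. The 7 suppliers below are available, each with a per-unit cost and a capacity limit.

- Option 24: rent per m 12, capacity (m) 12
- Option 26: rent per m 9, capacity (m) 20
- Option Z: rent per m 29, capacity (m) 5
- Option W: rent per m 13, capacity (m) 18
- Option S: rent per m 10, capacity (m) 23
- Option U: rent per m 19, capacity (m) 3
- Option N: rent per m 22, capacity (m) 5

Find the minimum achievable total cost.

554

Cheapest first:
Option 26 (9): use full 20 ; 35 m to go.
Take 23 from Option S at 10 ; need 12 more.
Option 24 (12): use full 12 ; 0 m to go.
Option W, Option U, Option N, Option Z: unused.
Cost = 20×9 + 23×10 + 12×12 = 554.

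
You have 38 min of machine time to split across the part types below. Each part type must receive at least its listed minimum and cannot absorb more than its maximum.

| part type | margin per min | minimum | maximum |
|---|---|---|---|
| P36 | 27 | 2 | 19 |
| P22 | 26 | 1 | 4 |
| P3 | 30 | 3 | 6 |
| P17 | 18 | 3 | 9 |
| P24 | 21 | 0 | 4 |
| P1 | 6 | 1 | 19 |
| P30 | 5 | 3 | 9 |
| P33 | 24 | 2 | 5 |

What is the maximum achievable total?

Meeting every minimum uses 2+1+3+3+0+1+3+2 = 15 min, leaving 23.
Order the part types by margin per min: P3 30 > P36 27 > P22 26 > P33 24 > P24 21 > P17 18 > P1 6 > P30 5.
P3 takes 3 more to reach its cap of 6 → 20 left.
Give P36 17 more to hit its cap of 19 → 3 left.
P22 takes 3 more to reach its cap of 4 → 0 left.
Total = 27×19 + 26×4 + 30×6 + 18×3 + 6×1 + 5×3 + 24×2 = 920.

920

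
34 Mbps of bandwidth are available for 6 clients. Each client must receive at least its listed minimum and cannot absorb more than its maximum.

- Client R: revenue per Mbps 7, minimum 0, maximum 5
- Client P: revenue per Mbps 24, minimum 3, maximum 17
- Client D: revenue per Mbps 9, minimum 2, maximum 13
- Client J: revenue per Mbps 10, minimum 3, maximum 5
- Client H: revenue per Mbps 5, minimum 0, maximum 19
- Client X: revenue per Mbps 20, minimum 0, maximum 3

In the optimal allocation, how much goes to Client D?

Meeting every minimum uses 0+3+2+3+0+0 = 8 Mbps, leaving 26.
Highest revenue per Mbps first: Client P 24 > Client X 20 > Client J 10 > Client D 9 > Client R 7 > Client H 5.
Give Client P 14 more to hit its cap of 17 ; 12 left.
Give Client X 3 more to hit its cap of 3 ; 9 left.
Client J takes 2 more to reach its cap of 5 ; 7 left.
Only 7 left; Client D takes them to reach 9.

9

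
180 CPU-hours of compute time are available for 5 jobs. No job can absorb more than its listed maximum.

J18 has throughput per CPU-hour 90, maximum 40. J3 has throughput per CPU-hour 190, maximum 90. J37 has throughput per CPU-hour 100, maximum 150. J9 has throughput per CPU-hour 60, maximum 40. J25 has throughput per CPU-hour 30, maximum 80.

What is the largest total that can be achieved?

26100

Highest throughput per CPU-hour first: J3 190 > J37 100 > J18 90 > J9 60 > J25 30.
J3: +90 to 90 (cap) — 90 left.
J37: +90 (room for 150) → 90. Pool exhausted.
Total = 190×90 + 100×90 = 26100.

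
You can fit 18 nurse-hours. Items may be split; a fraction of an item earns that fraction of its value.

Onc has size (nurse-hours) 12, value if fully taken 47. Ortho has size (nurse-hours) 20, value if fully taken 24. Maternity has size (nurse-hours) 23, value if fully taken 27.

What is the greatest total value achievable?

Sort by value density: Onc 47/12≈3.92, Ortho 24/20≈1.2, Maternity 27/23≈1.17.
Take all of Onc (12 nurse-hours, value 47) — 6 nurse-hours left.
6 nurse-hours left: a 6/20 share of Ortho gives 24×6/20 = 7.2.
Total value = 54.2.

54.2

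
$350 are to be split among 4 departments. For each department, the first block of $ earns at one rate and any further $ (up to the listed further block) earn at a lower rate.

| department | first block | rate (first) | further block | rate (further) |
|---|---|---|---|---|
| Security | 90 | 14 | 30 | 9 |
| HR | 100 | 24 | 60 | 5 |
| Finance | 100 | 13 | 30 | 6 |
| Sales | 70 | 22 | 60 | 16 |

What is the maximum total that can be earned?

Rank every tier by rate: HR/tier1 24 > Sales/tier1 22 > Sales/tier2 16 > Security/tier1 14 > Finance/tier1 13 > Security/tier2 9 > Finance/tier2 6 > HR/tier2 5.
HR tier1 at 24: fill all 100 → 250 left.
Sales tier1 at 22: fill all 70 → 180 left.
Sales tier2 at 16: fill all 60 → 120 left.
Security/tier1 (14): +90 → 30 left.
Finance/tier1: +30 of 100 at 13; pool empty.
Total = 24×100 + 22×70 + 16×60 + 14×90 + 13×30 = 6550.

6550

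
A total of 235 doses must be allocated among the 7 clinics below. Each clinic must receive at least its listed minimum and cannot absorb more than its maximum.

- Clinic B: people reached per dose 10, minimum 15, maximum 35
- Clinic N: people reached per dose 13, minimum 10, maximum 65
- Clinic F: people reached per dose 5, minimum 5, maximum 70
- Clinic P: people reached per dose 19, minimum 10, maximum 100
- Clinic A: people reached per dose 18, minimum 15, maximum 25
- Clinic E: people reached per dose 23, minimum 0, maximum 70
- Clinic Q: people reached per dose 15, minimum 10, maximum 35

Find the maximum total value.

Meeting every minimum uses 15+10+5+10+15+0+10 = 65 doses, leaving 170.
Order the clinics by people reached per dose: Clinic E 23 > Clinic P 19 > Clinic A 18 > Clinic Q 15 > Clinic N 13 > Clinic B 10 > Clinic F 5.
Give Clinic E 70 more to hit its cap of 70 → 100 left.
Give Clinic P 90 more to hit its cap of 100 → 10 left.
Clinic A: +10 to 25 (cap) → 0 left.
Total = 10×15 + 13×10 + 5×5 + 19×100 + 18×25 + 23×70 + 15×10 = 4415.

4415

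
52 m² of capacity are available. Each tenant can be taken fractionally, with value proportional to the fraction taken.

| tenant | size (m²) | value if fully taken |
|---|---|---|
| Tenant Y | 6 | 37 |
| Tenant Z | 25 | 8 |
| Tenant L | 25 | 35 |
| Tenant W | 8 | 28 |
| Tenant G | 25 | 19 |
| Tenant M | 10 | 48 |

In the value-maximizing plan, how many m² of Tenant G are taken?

Best value per unit of size first: Tenant Y 37/6≈6.17, Tenant M 48/10≈4.8, Tenant W 28/8≈3.5, Tenant L 35/25≈1.4, Tenant G 19/25≈0.76, Tenant Z 8/25≈0.32.
All 6 m² of Tenant Y fit (value 37) — 46 remain.
Tenant M: take in full, 10 m² for value 48 — 36 left.
All 8 m² of Tenant W fit (value 28) — 28 remain.
All 25 m² of Tenant L fit (value 35) — 3 remain.
Only 3 m² remain; take 3/25 of Tenant G for value 19×3/25 = 2.28.

3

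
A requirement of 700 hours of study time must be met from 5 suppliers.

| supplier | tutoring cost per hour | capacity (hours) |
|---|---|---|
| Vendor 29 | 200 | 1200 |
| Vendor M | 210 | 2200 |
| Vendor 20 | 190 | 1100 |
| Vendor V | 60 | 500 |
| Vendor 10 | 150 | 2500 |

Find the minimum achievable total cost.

Use suppliers in increasing cost order.
Vendor V at 60: take all 500 hours ; 200 still needed.
Take 200 from Vendor 10 at 150 to finish.
Vendor 20, Vendor 29, Vendor M: unused.
Cost = 500×60 + 200×150 = 60000.

60000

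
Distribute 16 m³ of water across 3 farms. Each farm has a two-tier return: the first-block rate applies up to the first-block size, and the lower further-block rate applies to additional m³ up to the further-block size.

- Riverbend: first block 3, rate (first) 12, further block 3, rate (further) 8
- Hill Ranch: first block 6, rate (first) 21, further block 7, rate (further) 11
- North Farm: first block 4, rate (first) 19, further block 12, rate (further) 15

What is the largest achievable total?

Rank every tier by rate: Hill Ranch/first 21 > North Farm/first 19 > North Farm/second 15 > Riverbend/first 12 > Hill Ranch/second 11 > Riverbend/second 8.
Fill Hill Ranch first block (6 at 21) ; 10 left.
Fill North Farm first block (4 at 19) ; 6 left.
North Farm/second: +6 of 12 at 15; pool empty.
Total = 21×6 + 19×4 + 15×6 = 292.

292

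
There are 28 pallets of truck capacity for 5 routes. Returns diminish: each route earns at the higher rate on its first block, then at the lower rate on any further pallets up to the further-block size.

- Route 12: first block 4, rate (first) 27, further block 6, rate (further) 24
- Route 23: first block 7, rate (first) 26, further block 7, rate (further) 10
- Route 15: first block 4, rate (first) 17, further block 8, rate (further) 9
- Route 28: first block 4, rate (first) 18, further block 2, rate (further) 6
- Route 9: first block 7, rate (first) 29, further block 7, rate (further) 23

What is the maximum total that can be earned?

Order all 10 blocks by rate: Route 9/tier1 29 > Route 12/tier1 27 > Route 23/tier1 26 > Route 12/tier2 24 > Route 9/tier2 23 > Route 28/tier1 18 > Route 15/tier1 17 > Route 23/tier2 10 > Route 15/tier2 9 > Route 28/tier2 6.
Fill Route 9 tier1 block (7 at 29) ; 21 left.
Route 12 tier1 at 27: fill all 4 ; 17 left.
Fill Route 23 tier1 block (7 at 26) ; 10 left.
Route 12/tier2 (24): +6 ; 4 left.
Route 9/tier2: +4 of 7 at 23; pool empty.
Total = 29×7 + 27×4 + 26×7 + 24×6 + 23×4 = 729.

729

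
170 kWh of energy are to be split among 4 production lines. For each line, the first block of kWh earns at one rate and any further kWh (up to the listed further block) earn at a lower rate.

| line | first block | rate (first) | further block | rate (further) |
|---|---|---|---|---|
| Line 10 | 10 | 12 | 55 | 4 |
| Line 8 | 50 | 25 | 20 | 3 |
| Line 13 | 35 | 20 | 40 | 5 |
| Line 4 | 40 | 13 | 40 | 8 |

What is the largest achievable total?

2870

Rank every tier by rate: Line 8/first 25 > Line 13/first 20 > Line 4/first 13 > Line 10/first 12 > Line 4/second 8 > Line 13/second 5 > Line 10/second 4 > Line 8/second 3.
Line 8 first at 25: fill all 50 — 120 left.
Line 13 first at 20: fill all 35 — 85 left.
Line 4 first at 13: fill all 40 — 45 left.
Line 10 first at 12: fill all 10 — 35 left.
Line 4 second at 8: only 35 left, fill 35.
Total = 25×50 + 20×35 + 13×40 + 12×10 + 8×35 = 2870.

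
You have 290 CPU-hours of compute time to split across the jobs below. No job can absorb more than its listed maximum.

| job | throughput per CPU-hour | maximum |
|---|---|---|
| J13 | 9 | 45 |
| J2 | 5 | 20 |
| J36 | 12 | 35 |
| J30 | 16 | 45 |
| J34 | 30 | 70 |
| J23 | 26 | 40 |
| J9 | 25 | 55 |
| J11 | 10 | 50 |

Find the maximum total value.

Order the jobs by throughput per CPU-hour: J34 30 > J23 26 > J9 25 > J30 16 > J36 12 > J11 10 > J13 9 > J2 5.
J34: +70 to 70 (cap) → 220 left.
Give J23 40 to hit its cap of 40 → 180 left.
Give J9 55 to hit its cap of 55 → 125 left.
J30: +45 to 45 (cap) → 80 left.
J36 takes 35 to reach its cap of 35 → 45 left.
Only 45 left; J11 takes them to reach 45.
Total = 12×35 + 16×45 + 30×70 + 26×40 + 25×55 + 10×45 = 6105.

6105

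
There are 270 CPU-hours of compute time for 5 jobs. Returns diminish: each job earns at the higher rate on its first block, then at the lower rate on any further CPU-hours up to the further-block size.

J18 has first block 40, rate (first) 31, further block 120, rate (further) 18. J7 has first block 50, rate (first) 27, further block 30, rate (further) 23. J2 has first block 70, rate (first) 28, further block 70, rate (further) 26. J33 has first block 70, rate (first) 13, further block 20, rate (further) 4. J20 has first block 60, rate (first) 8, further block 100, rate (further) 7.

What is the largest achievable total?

Treat each block as its own option and order by rate: J18/tier1 31 > J2/tier1 28 > J7/tier1 27 > J2/tier2 26 > J7/tier2 23 > J18/tier2 18 > J33/tier1 13 > J20/tier1 8 > J20/tier2 7 > J33/tier2 4.
Fill J18 tier1 block (40 at 31) ; 230 left.
J2 tier1 at 28: fill all 70 ; 160 left.
J7 tier1 at 27: fill all 50 ; 110 left.
J2 tier2 at 26: fill all 70 ; 40 left.
Fill J7 tier2 block (30 at 23) ; 10 left.
J18 tier2 at 18: only 10 left, fill 10.
Total = 31×40 + 28×70 + 27×50 + 26×70 + 23×30 + 18×10 = 7240.

7240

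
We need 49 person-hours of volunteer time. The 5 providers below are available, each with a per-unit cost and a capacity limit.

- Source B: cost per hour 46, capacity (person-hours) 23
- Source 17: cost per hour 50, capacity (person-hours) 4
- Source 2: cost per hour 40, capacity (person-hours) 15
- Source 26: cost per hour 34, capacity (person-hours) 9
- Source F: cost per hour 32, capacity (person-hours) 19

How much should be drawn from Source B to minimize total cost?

Fill from the cheapest provider first.
Source F at 32: take all 19 person-hours — 30 still needed.
Source 26 (34): use full 9 — 21 person-hours to go.
Source 2 at 40: take all 15 person-hours — 6 still needed.
Source B at 46: take 6 of its 23 — requirement met.
Source 17: unused.

6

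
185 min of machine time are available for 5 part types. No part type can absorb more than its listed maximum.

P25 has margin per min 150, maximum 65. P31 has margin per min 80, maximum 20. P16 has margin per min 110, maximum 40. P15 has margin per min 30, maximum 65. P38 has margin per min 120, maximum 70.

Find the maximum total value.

23350

Highest margin per min first: P25 150 > P38 120 > P16 110 > P31 80 > P15 30.
P25: +65 to 65 (cap) — 120 left.
P38 takes 70 to reach its cap of 70 — 50 left.
Give P16 40 to hit its cap of 40 — 10 left.
Only 10 left; P31 takes them to reach 10.
Total = 150×65 + 80×10 + 110×40 + 120×70 = 23350.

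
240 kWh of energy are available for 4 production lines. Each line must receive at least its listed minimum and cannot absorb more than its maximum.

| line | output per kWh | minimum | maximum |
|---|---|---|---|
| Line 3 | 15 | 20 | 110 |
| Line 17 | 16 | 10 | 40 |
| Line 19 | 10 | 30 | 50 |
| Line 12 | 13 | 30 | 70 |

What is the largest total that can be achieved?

Meeting every minimum uses 20+10+30+30 = 90 kWh, leaving 150.
Order the production lines by output per kWh: Line 17 16 > Line 3 15 > Line 12 13 > Line 19 10.
Give Line 17 30 more to hit its cap of 40 — 120 left.
Give Line 3 90 more to hit its cap of 110 — 30 left.
Only 30 left; Line 12 takes them to reach 60.
Total = 15×110 + 16×40 + 10×30 + 13×60 = 3370.

3370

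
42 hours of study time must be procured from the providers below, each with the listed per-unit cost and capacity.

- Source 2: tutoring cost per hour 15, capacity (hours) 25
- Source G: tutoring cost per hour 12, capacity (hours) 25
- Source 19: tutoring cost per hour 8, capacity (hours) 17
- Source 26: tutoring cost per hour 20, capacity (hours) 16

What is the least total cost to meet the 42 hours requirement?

Fill from the cheapest provider first.
Source 19 (8): use full 17 ; 25 hours to go.
Source G (12): use full 25 ; 0 hours to go.
Source 2, Source 26: unused.
Cost = 17×8 + 25×12 = 436.

436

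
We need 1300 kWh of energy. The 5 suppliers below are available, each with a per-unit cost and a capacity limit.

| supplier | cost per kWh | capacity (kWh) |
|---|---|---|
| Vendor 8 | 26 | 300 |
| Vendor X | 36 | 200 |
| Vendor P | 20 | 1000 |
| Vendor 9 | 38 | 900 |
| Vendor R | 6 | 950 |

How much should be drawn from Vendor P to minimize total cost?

350

Fill from the cheapest supplier first.
Take 950 from Vendor R at 6 → need 350 more.
Take 350 from Vendor P at 20 to finish.
Vendor 8, Vendor X, Vendor 9: unused.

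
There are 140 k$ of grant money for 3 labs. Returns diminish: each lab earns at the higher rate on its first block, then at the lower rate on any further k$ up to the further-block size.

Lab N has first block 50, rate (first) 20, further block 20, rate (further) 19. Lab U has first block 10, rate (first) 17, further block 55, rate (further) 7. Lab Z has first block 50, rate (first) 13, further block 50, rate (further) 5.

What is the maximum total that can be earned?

Order all 6 blocks by rate: Lab N/first 20 > Lab N/second 19 > Lab U/first 17 > Lab Z/first 13 > Lab U/second 7 > Lab Z/second 5.
Lab N/first (20): +50 ; 90 left.
Lab N second at 19: fill all 20 ; 70 left.
Lab U/first (17): +10 ; 60 left.
Fill Lab Z first block (50 at 13) ; 10 left.
Lab U second at 7: only 10 left, fill 10.
Total = 20×50 + 19×20 + 17×10 + 13×50 + 7×10 = 2270.

2270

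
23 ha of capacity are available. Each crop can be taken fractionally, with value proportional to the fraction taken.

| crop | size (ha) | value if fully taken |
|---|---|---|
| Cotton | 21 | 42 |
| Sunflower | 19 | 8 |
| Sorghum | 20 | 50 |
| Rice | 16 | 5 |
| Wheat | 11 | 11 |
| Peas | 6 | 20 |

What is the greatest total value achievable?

62.5

Best value per unit of size first: Peas 20/6≈3.33, Sorghum 50/20≈2.5, Cotton 42/21≈2, Wheat 11/11≈1, Sunflower 8/19≈0.421, Rice 5/16≈0.312.
Take all of Peas (6 ha, value 20) — 17 ha left.
Only 17 ha remain; take 17/20 of Sorghum for value 50×17/20 = 42.5.
Total value = 62.5.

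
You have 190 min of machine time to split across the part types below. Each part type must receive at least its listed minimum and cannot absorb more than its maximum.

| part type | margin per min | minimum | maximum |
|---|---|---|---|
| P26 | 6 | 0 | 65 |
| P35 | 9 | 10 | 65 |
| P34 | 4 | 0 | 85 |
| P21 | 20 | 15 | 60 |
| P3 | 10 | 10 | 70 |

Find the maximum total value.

Meeting every minimum uses 0+10+0+15+10 = 35 min, leaving 155.
Order the part types by margin per min: P21 20 > P3 10 > P35 9 > P26 6 > P34 4.
Give P21 45 more to hit its cap of 60 ; 110 left.
Give P3 60 more to hit its cap of 70 ; 50 left.
P35: +50 (room for 55) → 60. Pool exhausted.
Total = 9×60 + 20×60 + 10×70 = 2440.

2440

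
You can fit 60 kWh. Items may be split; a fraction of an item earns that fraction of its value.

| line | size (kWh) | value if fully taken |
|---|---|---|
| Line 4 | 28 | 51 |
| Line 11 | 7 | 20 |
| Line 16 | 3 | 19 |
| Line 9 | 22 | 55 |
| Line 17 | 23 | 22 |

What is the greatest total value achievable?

Sort by value density: Line 16 19/3≈6.33, Line 11 20/7≈2.86, Line 9 55/22≈2.5, Line 4 51/28≈1.82, Line 17 22/23≈0.957.
Take all of Line 16 (3 kWh, value 19) → 57 kWh left.
All 7 kWh of Line 11 fit (value 20) → 50 remain.
Line 9: take in full, 22 kWh for value 55 → 28 left.
Line 4: take in full, 28 kWh for value 51 → 0 left.
Total value = 145.

145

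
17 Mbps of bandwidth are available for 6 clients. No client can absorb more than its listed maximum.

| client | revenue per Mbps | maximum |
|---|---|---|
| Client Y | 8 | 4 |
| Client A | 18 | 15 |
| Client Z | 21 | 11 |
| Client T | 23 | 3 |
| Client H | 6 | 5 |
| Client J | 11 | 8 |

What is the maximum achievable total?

Rank by revenue per Mbps: Client T 23 > Client Z 21 > Client A 18 > Client J 11 > Client Y 8 > Client H 6.
Client T takes 3 to reach its cap of 3 → 14 left.
Client Z: +11 to 11 (cap) → 3 left.
Client A: +3 (room for 15) → 3. Pool exhausted.
Total = 18×3 + 21×11 + 23×3 = 354.

354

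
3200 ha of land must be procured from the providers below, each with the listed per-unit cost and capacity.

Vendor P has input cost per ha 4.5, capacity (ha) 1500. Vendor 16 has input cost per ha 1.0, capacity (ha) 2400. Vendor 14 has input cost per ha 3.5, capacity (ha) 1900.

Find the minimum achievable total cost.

5200

Fill from the cheapest provider first.
Vendor 16 at 1.0: take all 2400 ha ; 800 still needed.
Take 800 from Vendor 14 at 3.5 to finish.
Vendor P: unused.
Cost = 2400×1.0 + 800×3.5 = 5200.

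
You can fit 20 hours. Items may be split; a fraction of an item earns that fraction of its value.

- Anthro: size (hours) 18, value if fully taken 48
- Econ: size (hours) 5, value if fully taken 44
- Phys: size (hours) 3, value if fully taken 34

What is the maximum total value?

Best value per unit of size first: Phys 34/3≈11.3, Econ 44/5≈8.8, Anthro 48/18≈2.67.
All 3 hours of Phys fit (value 34) ; 17 remain.
Take all of Econ (5 hours, value 44) ; 12 hours left.
Only 12 hours remain; take 12/18 of Anthro for value 48×12/18 = 32.
Total value = 110.

110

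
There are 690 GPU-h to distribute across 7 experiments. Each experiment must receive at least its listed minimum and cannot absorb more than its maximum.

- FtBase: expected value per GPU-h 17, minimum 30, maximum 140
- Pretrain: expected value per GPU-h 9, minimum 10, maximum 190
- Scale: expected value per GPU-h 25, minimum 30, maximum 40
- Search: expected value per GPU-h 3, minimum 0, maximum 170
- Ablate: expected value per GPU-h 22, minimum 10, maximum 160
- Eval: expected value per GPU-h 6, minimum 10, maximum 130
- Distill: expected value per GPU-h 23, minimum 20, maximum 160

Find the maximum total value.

12260

Meeting every minimum uses 30+10+30+0+10+10+20 = 110 GPU-h, leaving 580.
Order the experiments by expected value per GPU-h: Scale 25 > Distill 23 > Ablate 22 > FtBase 17 > Pretrain 9 > Eval 6 > Search 3.
Give Scale 10 more to hit its cap of 40 — 570 left.
Distill: +140 to 160 (cap) — 430 left.
Give Ablate 150 more to hit its cap of 160 — 280 left.
FtBase: +110 to 140 (cap) — 170 left.
Only 170 left; Pretrain takes them to reach 180.
Total = 17×140 + 9×180 + 25×40 + 22×160 + 6×10 + 23×160 = 12260.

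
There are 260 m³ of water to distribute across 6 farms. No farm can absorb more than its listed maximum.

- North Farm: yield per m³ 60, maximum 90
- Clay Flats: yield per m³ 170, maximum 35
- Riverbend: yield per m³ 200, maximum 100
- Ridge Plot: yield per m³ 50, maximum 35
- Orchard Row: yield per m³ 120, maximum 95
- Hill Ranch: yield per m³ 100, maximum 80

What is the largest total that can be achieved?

40350

Order the farms by yield per m³: Riverbend 200 > Clay Flats 170 > Orchard Row 120 > Hill Ranch 100 > North Farm 60 > Ridge Plot 50.
Give Riverbend 100 to hit its cap of 100 — 160 left.
Give Clay Flats 35 to hit its cap of 35 — 125 left.
Give Orchard Row 95 to hit its cap of 95 — 30 left.
Only 30 left; Hill Ranch takes them to reach 30.
Total = 170×35 + 200×100 + 120×95 + 100×30 = 40350.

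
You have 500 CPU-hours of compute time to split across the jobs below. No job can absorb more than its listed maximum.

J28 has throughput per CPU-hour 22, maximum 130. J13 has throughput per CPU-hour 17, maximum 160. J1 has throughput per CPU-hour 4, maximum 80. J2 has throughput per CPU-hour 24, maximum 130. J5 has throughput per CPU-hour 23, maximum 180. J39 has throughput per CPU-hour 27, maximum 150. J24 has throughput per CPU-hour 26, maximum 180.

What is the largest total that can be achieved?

Order the jobs by throughput per CPU-hour: J39 27 > J24 26 > J2 24 > J5 23 > J28 22 > J13 17 > J1 4.
J39 takes 150 to reach its cap of 150 ; 350 left.
J24 takes 180 to reach its cap of 180 ; 170 left.
Give J2 130 to hit its cap of 130 ; 40 left.
J5 has room for 180 but only 40 remain, so it gets 40.
Total = 24×130 + 23×40 + 27×150 + 26×180 = 12770.

12770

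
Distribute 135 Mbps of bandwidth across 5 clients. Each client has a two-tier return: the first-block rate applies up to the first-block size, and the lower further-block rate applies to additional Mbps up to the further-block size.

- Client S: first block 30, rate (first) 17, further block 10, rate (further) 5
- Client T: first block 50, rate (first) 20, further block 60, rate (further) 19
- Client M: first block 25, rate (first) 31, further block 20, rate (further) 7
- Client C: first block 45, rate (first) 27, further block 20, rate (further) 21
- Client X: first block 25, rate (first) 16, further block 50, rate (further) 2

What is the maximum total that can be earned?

Order all 10 blocks by rate: Client M/T1 31 > Client C/T1 27 > Client C/T2 21 > Client T/T1 20 > Client T/T2 19 > Client S/T1 17 > Client X/T1 16 > Client M/T2 7 > Client S/T2 5 > Client X/T2 2.
Fill Client M T1 block (25 at 31) ; 110 left.
Client C/T1 (27): +45 ; 65 left.
Client C T2 at 21: fill all 20 ; 45 left.
45 remain; put them into Client T T1 at 20.
Total = 31×25 + 27×45 + 21×20 + 20×45 = 3310.

3310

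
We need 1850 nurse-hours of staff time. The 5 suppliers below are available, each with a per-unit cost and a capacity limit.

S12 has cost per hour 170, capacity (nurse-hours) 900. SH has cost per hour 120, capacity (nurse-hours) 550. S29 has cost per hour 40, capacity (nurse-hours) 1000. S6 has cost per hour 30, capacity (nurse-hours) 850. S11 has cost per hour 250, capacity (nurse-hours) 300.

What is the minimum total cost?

65500

Cheapest first:
S6 (30): use full 850 ; 1000 nurse-hours to go.
S29 (40): use full 1000 ; 0 nurse-hours to go.
SH, S12, S11: unused.
Cost = 850×30 + 1000×40 = 65500.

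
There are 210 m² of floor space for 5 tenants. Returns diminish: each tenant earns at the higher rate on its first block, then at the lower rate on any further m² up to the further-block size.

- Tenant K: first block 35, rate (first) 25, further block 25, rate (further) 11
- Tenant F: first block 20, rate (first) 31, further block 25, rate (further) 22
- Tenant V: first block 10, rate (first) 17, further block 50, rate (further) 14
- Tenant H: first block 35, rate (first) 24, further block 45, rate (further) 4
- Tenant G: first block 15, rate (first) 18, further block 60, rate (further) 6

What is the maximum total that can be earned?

Treat each block as its own option and order by rate: Tenant F/T1 31 > Tenant K/T1 25 > Tenant H/T1 24 > Tenant F/T2 22 > Tenant G/T1 18 > Tenant V/T1 17 > Tenant V/T2 14 > Tenant K/T2 11 > Tenant G/T2 6 > Tenant H/T2 4.
Tenant F/T1 (31): +20 ; 190 left.
Tenant K/T1 (25): +35 ; 155 left.
Fill Tenant H T1 block (35 at 24) ; 120 left.
Tenant F/T2 (22): +25 ; 95 left.
Tenant G/T1 (18): +15 ; 80 left.
Tenant V/T1 (17): +10 ; 70 left.
Tenant V/T2 (14): +50 ; 20 left.
20 remain; put them into Tenant K T2 at 11.
Total = 31×20 + 25×35 + 24×35 + 22×25 + 18×15 + 17×10 + 14×50 + 11×20 = 4245.

4245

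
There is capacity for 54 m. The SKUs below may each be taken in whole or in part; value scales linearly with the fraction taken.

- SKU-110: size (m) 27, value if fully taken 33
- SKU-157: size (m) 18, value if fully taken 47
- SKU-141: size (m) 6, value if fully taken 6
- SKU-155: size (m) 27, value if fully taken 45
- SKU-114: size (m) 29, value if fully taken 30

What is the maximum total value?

Sort by value density: SKU-157 47/18≈2.61, SKU-155 45/27≈1.67, SKU-110 33/27≈1.22, SKU-114 30/29≈1.03, SKU-141 6/6≈1.
SKU-157: take in full, 18 m for value 47 → 36 left.
Take all of SKU-155 (27 m, value 45) → 9 m left.
Fill the last 9 m with part of SKU-110: 9/27 of it earns 11.
Total value = 103.

103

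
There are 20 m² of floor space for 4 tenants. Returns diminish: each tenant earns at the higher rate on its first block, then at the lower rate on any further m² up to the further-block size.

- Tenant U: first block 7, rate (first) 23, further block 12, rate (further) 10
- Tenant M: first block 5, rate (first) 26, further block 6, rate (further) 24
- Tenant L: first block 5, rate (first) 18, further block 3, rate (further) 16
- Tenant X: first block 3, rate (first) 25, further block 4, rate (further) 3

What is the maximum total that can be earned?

Order all 8 blocks by rate: Tenant M/T1 26 > Tenant X/T1 25 > Tenant M/T2 24 > Tenant U/T1 23 > Tenant L/T1 18 > Tenant L/T2 16 > Tenant U/T2 10 > Tenant X/T2 3.
Tenant M T1 at 26: fill all 5 → 15 left.
Fill Tenant X T1 block (3 at 25) → 12 left.
Tenant M/T2 (24): +6 → 6 left.
Tenant U/T1: +6 of 7 at 23; pool empty.
Total = 26×5 + 25×3 + 24×6 + 23×6 = 487.

487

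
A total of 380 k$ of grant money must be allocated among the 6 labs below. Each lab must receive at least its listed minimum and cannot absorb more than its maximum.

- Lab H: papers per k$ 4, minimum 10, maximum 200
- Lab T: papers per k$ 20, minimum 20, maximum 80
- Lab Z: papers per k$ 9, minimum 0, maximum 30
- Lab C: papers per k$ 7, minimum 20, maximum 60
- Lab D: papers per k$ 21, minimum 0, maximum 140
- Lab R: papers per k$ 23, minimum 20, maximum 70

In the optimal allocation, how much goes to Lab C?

Meeting every minimum uses 10+20+0+20+0+20 = 70 k$, leaving 310.
Order the labs by papers per k$: Lab R 23 > Lab D 21 > Lab T 20 > Lab Z 9 > Lab C 7 > Lab H 4.
Lab R: +50 to 70 (cap) ; 260 left.
Lab D: +140 to 140 (cap) ; 120 left.
Give Lab T 60 more to hit its cap of 80 ; 60 left.
Lab Z takes 30 more to reach its cap of 30 ; 30 left.
Lab C: +30 (room for 40) → 50. Pool exhausted.

50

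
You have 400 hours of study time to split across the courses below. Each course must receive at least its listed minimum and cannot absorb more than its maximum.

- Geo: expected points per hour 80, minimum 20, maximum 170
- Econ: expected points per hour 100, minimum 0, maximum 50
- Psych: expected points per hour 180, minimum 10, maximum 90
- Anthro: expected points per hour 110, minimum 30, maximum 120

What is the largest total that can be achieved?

45600

Meeting every minimum uses 20+0+10+30 = 60 hours, leaving 340.
Rank by expected points per hour: Psych 180 > Anthro 110 > Econ 100 > Geo 80.
Psych takes 80 more to reach its cap of 90 ; 260 left.
Give Anthro 90 more to hit its cap of 120 ; 170 left.
Give Econ 50 more to hit its cap of 50 ; 120 left.
Only 120 left; Geo takes them to reach 140.
Total = 80×140 + 100×50 + 180×90 + 110×120 = 45600.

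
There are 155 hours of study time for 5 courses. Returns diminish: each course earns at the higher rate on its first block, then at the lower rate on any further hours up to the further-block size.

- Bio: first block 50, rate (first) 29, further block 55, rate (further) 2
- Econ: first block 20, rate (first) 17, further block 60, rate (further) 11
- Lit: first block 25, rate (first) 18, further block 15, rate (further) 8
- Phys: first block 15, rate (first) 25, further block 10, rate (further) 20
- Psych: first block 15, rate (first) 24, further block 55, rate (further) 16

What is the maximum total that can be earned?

Order all 10 blocks by rate: Bio/tier1 29 > Phys/tier1 25 > Psych/tier1 24 > Phys/tier2 20 > Lit/tier1 18 > Econ/tier1 17 > Psych/tier2 16 > Econ/tier2 11 > Lit/tier2 8 > Bio/tier2 2.
Bio tier1 at 29: fill all 50 — 105 left.
Phys/tier1 (25): +15 — 90 left.
Psych/tier1 (24): +15 — 75 left.
Phys tier2 at 20: fill all 10 — 65 left.
Lit tier1 at 18: fill all 25 — 40 left.
Fill Econ tier1 block (20 at 17) — 20 left.
Psych tier2 at 16: only 20 left, fill 20.
Total = 29×50 + 25×15 + 24×15 + 20×10 + 18×25 + 17×20 + 16×20 = 3495.

3495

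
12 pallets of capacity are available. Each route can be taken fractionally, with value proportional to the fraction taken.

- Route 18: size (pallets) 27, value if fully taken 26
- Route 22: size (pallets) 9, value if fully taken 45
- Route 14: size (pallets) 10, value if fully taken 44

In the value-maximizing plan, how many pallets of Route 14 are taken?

Sort by value density: Route 22 45/9≈5, Route 14 44/10≈4.4, Route 18 26/27≈0.963.
All 9 pallets of Route 22 fit (value 45) ; 3 remain.
3 pallets left: a 3/10 share of Route 14 gives 44×3/10 = 13.2.

3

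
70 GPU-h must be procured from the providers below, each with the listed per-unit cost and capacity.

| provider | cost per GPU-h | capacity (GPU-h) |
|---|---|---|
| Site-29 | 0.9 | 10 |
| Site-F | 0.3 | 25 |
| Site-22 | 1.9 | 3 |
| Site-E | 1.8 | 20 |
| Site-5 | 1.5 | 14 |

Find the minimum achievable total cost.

Fill from the cheapest provider first.
Site-F (0.3): use full 25 → 45 GPU-h to go.
Take 10 from Site-29 at 0.9 → need 35 more.
Take 14 from Site-5 at 1.5 → need 21 more.
Site-E at 1.8: take all 20 GPU-h → 1 still needed.
Site-22 at 1.9: take 1 of its 3 → requirement met.
Cost = 25×0.3 + 10×0.9 + 14×1.5 + 20×1.8 + 1×1.9 = 75.4.

75.4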